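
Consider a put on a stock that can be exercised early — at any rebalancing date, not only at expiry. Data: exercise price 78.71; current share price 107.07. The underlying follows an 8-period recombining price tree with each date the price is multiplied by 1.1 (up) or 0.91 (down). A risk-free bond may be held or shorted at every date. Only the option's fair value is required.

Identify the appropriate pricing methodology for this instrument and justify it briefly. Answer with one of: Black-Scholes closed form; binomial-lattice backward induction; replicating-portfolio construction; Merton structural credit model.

framework: binomial-lattice backward induction

Key observation: early exercise of the strike-78.71 put must be checked at each of the 8 dates (spot 107.07), which forces a node-by-node comparison of intrinsic and continuation value backward from expiry.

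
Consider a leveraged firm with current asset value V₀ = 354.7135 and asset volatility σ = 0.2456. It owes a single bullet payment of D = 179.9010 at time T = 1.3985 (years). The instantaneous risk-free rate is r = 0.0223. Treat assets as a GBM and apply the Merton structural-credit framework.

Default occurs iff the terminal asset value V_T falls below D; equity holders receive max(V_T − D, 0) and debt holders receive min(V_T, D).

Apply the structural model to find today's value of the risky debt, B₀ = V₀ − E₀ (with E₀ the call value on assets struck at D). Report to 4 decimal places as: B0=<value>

B0=174.2071

Apply the equity-as-call identities (strike 179.9010, horizon 1.3985 years):
d₁ = [ln(V₀/D) + (r + σ²/2)T] / (σ√T)
   = [ln(354.7135/179.9010) + (0.0223 + 0.5·0.2456²)·1.3985] / (0.2456·√1.3985)
   = [0.678904 + 0.073365] / 0.290442 = 2.590081
d₂ = d₁ − σ√T = 2.590081 − 0.290442 = 2.299639
N(d₁) = 0.995202,  N(d₂) = 0.989266,  e^(−rT) = 0.969295
E₀ = V₀·N(d₁) − D·e^(−rT)·N(d₂)
   = 354.7135·0.995202 − 179.9010·0.969295·0.989266 = 180.506434
B₀ = V₀ − E₀ = 354.7135 − 180.506434 = 174.207066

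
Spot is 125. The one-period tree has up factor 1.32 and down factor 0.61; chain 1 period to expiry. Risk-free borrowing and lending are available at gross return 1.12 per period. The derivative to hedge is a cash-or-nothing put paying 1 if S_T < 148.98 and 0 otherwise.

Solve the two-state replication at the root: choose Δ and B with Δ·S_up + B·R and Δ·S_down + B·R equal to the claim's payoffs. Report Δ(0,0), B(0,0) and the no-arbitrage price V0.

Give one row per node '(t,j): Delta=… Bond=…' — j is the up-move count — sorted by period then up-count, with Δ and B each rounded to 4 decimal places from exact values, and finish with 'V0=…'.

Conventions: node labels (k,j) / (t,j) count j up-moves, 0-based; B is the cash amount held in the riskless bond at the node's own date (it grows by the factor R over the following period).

Arbitrage-free pricing uses the up-move probability p* = (R−d)/(u−d) = 0.7183, discounting each step at R = 1.12.
Terminal payoffs: V(1,0)=1.0000, V(1,1)=0.0000
(0,0): S=125.0000. Δ = (V_up−V_dn)/(S_up−S_dn) = (0.0000−1.0000)/(165.0000−76.2500) = -0.0113. V = [p*·0.0000 + (1−p*)·1.0000]/1.12 = 0.2515. B = V − Δ·S = 1.6600.
Verification: the root portfolio costs Δ(0,0)·S0 + B(0,0) = 0.2515, matching V0.

(0,0): Delta=-0.0113 Bond=1.6600
V0=0.2515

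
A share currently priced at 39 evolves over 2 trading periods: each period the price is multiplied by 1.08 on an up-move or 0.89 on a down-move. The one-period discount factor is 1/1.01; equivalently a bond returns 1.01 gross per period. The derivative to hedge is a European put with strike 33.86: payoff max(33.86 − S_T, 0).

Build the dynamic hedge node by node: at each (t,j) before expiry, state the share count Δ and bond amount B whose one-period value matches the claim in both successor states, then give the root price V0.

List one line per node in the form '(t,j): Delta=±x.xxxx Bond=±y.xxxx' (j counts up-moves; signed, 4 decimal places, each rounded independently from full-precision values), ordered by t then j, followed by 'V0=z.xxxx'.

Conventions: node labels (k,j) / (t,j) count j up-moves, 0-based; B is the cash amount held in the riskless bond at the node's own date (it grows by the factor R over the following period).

(0,0): Delta=-0.1461 Bond=6.0933
(1,0): Delta=-0.4501 Bond=16.7043
(1,1): Delta=0.0000 Bond=0.0000
V0=0.3949

Arbitrage-free pricing uses the up-move probability p* = (R−d)/(u−d) = 0.6316, discounting each step at R = 1.01.
Payoffs at expiry: V(2,0)=2.9681, V(2,1)=0.0000, V(2,2)=0.0000
(1,0): S=34.7100. Δ = (V_up−V_dn)/(S_up−S_dn) = (0.0000−2.9681)/(37.4868−30.8919) = -0.4501. V = [p*·0.0000 + (1−p*)·2.9681]/1.01 = 1.0827. B = V − Δ·S = 16.7043.
(1,1): S=42.1200. Δ = (V_up−V_dn)/(S_up−S_dn) = (0.0000−0.0000)/(45.4896−37.4868) = 0.0000. V = [p*·0.0000 + (1−p*)·0.0000]/1.01 = 0.0000. B = V − Δ·S = 0.0000.
(0,0): S=39.0000. Δ = (V_up−V_dn)/(S_up−S_dn) = (0.0000−1.0827)/(42.1200−34.7100) = -0.1461. V = [p*·0.0000 + (1−p*)·1.0827]/1.01 = 0.3949. B = V − Δ·S = 6.0933.
As a check, the time-0 holding Δ(0,0)·S0 + B(0,0) comes to 0.3949 — exactly V0.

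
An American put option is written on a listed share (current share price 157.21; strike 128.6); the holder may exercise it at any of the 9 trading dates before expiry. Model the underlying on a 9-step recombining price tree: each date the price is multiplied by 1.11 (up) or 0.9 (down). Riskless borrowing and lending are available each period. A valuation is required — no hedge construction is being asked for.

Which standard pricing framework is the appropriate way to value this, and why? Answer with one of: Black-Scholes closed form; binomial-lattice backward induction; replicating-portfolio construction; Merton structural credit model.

framework: binomial-lattice backward induction

Key observation: the defining feature is the embedded early-exercise option across 9 discrete dates on the spot-157.21 tree; pricing the strike-128.6 put means working backward with an exercise test at every node.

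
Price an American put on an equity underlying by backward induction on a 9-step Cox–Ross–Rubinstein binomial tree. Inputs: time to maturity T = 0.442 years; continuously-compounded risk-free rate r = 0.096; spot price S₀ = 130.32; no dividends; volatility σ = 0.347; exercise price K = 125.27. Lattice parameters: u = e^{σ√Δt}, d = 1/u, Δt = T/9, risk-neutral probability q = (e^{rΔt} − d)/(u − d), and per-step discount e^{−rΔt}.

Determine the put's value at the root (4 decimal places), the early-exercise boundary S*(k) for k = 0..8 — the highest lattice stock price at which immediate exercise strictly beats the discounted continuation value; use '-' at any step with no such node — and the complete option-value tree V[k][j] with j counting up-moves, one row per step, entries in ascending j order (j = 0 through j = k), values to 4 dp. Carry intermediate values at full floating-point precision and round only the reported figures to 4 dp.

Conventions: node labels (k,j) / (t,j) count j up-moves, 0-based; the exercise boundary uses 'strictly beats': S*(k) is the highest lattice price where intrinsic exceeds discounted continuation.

price = 7.6626
boundary = - - - - 95.8130 103.4715 95.8130 103.4715 111.7423
tree:
7.6626
11.2379 4.3185
16.0208 6.7736 2.0136
22.1165 10.3467 3.4236 0.6855
29.4570 15.3100 5.7019 1.2791 0.1249
36.5488 21.7985 9.2542 2.3618 0.2569 0.0000
43.1156 29.4570 14.5264 4.3043 0.5283 0.0000 0.0000
49.1964 36.5488 21.7985 7.7150 1.0865 0.0000 0.0000 0.0000
54.8271 43.1156 29.4570 13.5277 2.2346 0.0000 0.0000 0.0000 0.0000
60.0410 49.1964 36.5488 21.7985 4.5958 0.0000 0.0000 0.0000 0.0000 0.0000

params: Δt=0.04911 u=1.07993 d=0.92598 q=0.51148 e^(-rΔt)=0.99530
t_9 payoffs: 60.0410 49.1964 36.5488 21.7985 4.5958 0.0000 0.0000 0.0000 0.0000 0.0000
t_8: node(8,0) S=70.4429 payoff=54.8271 vs cont=54.2379 → 54.8271 [stop]  node(8,1) S=82.1544 payoff=43.1156 vs cont=42.5264 → 43.1156 [stop]  node(8,2) S=95.8130 payoff=29.4570 vs cont=28.8678 → 29.4570 [stop]  node(8,3) S=111.7423 payoff=13.5277 vs cont=12.9385 → 13.5277 [stop]  node(8,4) S=130.3200 payoff=0.0000 vs cont=2.2346 → 2.2346 [wait]  node(8,5) S=151.9863 payoff=0.0000 vs cont=0.0000 → 0.0000 [wait]  node(8,6) S=177.2548 payoff=0.0000 vs cont=0.0000 → 0.0000 [wait]  node(8,7) S=206.7242 payoff=0.0000 vs cont=0.0000 → 0.0000 [wait]  node(8,8) S=241.0931 payoff=0.0000 vs cont=0.0000 → 0.0000 [wait]  ⇒ S*(8)=111.7423
t_7: node(7,0) S=76.0736 payoff=49.1964 vs cont=48.6072 → 49.1964 [stop]  node(7,1) S=88.7212 payoff=36.5488 vs cont=35.9596 → 36.5488 [stop]  node(7,2) S=103.4715 payoff=21.7985 vs cont=21.2092 → 21.7985 [stop]  node(7,3) S=120.6742 payoff=4.5958 vs cont=7.7150 → 7.7150 [wait]  node(7,4) S=140.7368 payoff=0.0000 vs cont=1.0865 → 1.0865 [wait]  node(7,5) S=164.1350 payoff=0.0000 vs cont=0.0000 → 0.0000 [wait]  node(7,6) S=191.4232 payoff=0.0000 vs cont=0.0000 → 0.0000 [wait]  node(7,7) S=223.2482 payoff=0.0000 vs cont=0.0000 → 0.0000 [wait]  ⇒ S*(7)=103.4715
t_6: node(6,0) S=82.1544 payoff=43.1156 vs cont=42.5264 → 43.1156 [stop]  node(6,1) S=95.8130 payoff=29.4570 vs cont=28.8678 → 29.4570 [stop]  node(6,2) S=111.7423 payoff=13.5277 vs cont=14.5264 → 14.5264 [wait]  node(6,3) S=130.3200 payoff=0.0000 vs cont=4.3043 → 4.3043 [wait]  node(6,4) S=151.9863 payoff=0.0000 vs cont=0.5283 → 0.5283 [wait]  node(6,5) S=177.2548 payoff=0.0000 vs cont=0.0000 → 0.0000 [wait]  node(6,6) S=206.7242 payoff=0.0000 vs cont=0.0000 → 0.0000 [wait]  ⇒ S*(6)=95.8130
t_5: node(5,0) S=88.7212 payoff=36.5488 vs cont=35.9596 → 36.5488 [stop]  node(5,1) S=103.4715 payoff=21.7985 vs cont=21.7176 → 21.7985 [stop]  node(5,2) S=120.6742 payoff=4.5958 vs cont=9.2542 → 9.2542 [wait]  node(5,3) S=140.7368 payoff=0.0000 vs cont=2.3618 → 2.3618 [wait]  node(5,4) S=164.1350 payoff=0.0000 vs cont=0.2569 → 0.2569 [wait]  node(5,5) S=191.4232 payoff=0.0000 vs cont=0.0000 → 0.0000 [wait]  ⇒ S*(5)=103.4715
t_4: node(4,0) S=95.8130 payoff=29.4570 vs cont=28.8678 → 29.4570 [stop]  node(4,1) S=111.7423 payoff=13.5277 vs cont=15.3100 → 15.3100 [wait]  node(4,2) S=130.3200 payoff=0.0000 vs cont=5.7019 → 5.7019 [wait]  node(4,3) S=151.9863 payoff=0.0000 vs cont=1.2791 → 1.2791 [wait]  node(4,4) S=177.2548 payoff=0.0000 vs cont=0.1249 → 0.1249 [wait]  ⇒ S*(4)=95.8130
t_3: node(3,0) S=103.4715 payoff=21.7985 vs cont=22.1165 → 22.1165 [wait]  node(3,1) S=120.6742 payoff=4.5958 vs cont=10.3467 → 10.3467 [wait]  node(3,2) S=140.7368 payoff=0.0000 vs cont=3.4236 → 3.4236 [wait]  node(3,3) S=164.1350 payoff=0.0000 vs cont=0.6855 → 0.6855 [wait]  ⇒ S*(3)=-
t_2: node(2,0) S=111.7423 payoff=13.5277 vs cont=16.0208 → 16.0208 [wait]  node(2,1) S=130.3200 payoff=0.0000 vs cont=6.7736 → 6.7736 [wait]  node(2,2) S=151.9863 payoff=0.0000 vs cont=2.0136 → 2.0136 [wait]  ⇒ S*(2)=-
t_1: node(1,0) S=120.6742 payoff=4.5958 vs cont=11.2379 → 11.2379 [wait]  node(1,1) S=140.7368 payoff=0.0000 vs cont=4.3185 → 4.3185 [wait]  ⇒ S*(1)=-
t_0: node(0,0) S=130.3200 payoff=0.0000 vs cont=7.6626 → 7.6626 [wait]  ⇒ S*(0)=-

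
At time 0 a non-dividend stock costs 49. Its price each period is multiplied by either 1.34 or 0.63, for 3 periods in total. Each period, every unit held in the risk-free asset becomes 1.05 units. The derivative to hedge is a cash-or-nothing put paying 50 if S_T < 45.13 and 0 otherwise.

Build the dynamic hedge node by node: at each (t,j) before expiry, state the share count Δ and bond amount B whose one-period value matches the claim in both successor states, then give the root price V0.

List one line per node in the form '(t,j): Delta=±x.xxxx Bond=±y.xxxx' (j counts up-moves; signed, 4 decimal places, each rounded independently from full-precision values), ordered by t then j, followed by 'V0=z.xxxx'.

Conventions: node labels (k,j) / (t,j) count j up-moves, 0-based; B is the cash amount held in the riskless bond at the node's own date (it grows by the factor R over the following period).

Arbitrage-free pricing uses the up-move probability p* = (R−d)/(u−d) = 0.5915, discounting each step at R = 1.05.
Payoffs at expiry: V(3,0)=50.0000, V(3,1)=50.0000, V(3,2)=0.0000, V(3,3)=0.0000
  t=2,j=0: stock 19.4481 → up 26.0605 (V=50.0000), down 12.2523 (V=50.0000). Price 47.6190; hedge Δ=0.0000, bond B=47.6190.
  t=2,j=1: stock 41.3658 → up 55.4302 (V=0.0000), down 26.0605 (V=50.0000). Price 19.4500; hedge Δ=-1.7024, bond B=89.8726.
  t=2,j=2: stock 87.9844 → up 117.8991 (V=0.0000), down 55.4302 (V=0.0000). Price 0.0000; hedge Δ=0.0000, bond B=0.0000.
  t=1,j=0: stock 30.8700 → up 41.3658 (V=19.4500), down 19.4481 (V=47.6190). Price 29.4816; hedge Δ=-1.2852, bond B=69.1563.
  t=1,j=1: stock 65.6600 → up 87.9844 (V=0.0000), down 41.3658 (V=19.4500). Price 7.5661; hedge Δ=-0.4172, bond B=34.9605.
  t=0,j=0: stock 49.0000 → up 65.6600 (V=7.5661), down 30.8700 (V=29.4816). Price 15.7309; hedge Δ=-0.6299, bond B=46.5979.
Sanity check at the root: Δ(0,0)·S0 + B(0,0) reproduces V0 = 15.7309.

(0,0): Delta=-0.6299 Bond=46.5979
(1,0): Delta=-1.2852 Bond=69.1563
(1,1): Delta=-0.4172 Bond=34.9605
(2,0): Delta=0.0000 Bond=47.6190
(2,1): Delta=-1.7024 Bond=89.8726
(2,2): Delta=0.0000 Bond=0.0000
V0=15.7309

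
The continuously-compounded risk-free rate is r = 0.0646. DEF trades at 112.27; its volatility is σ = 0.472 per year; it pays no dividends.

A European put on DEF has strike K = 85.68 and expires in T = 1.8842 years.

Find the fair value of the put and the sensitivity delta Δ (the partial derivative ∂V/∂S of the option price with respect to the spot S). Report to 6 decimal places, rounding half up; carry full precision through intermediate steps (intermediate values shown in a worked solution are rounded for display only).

price = 9.724352
Δ = -0.176446

σ√T = 0.472·√1.8842 = 0.647896
d₁ = (ln(S/K) + (r+σ²/2)T) / (σ√T) = (ln(112.27/85.68) + (0.0646+0.472²/2)·1.8842) / 0.647896 = (0.270287 + 0.331604) / 0.647896 = 0.928993
d₂ = d₁ − σ√T = 0.928993 − 0.647896 = 0.281097
e^{−rT} = 0.885397
N(−d₁) = 0.176446,  N(−d₂) = 0.389318
Put price V = K·e^{−rT}·N(−d₂) − S·N(−d₁) = 29.533973 − 19.809621 = 9.724352
Δ = −N(−d₁) = -0.176446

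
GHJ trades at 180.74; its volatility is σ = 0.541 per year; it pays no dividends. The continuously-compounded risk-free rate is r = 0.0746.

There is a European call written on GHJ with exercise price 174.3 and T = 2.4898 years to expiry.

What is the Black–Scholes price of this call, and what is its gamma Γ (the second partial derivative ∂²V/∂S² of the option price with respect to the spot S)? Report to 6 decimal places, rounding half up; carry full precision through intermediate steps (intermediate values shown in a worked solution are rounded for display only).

σ√T = 0.541·√2.4898 = 0.853649
d₁ = (ln(S/K) + (r+σ²/2)T) / (σ√T) = (ln(180.74/174.3) + (0.0746+0.541²/2)·2.4898) / 0.853649 = (0.036282 + 0.550098) / 0.853649 = 0.686909
d₂ = d₁ − σ√T = 0.686909 − 0.853649 = -0.166741
e^{−rT} = 0.830490
N(d₁) = 0.753930,  N(d₂) = 0.433787
Call price V = S·N(d₁) − K·e^{−rT}·N(d₂) = 136.265291 − 62.792617 = 73.472674
φ(d₁) = (1/√(2π))·e^{−d₁²/2} = 0.315102
Γ = φ(d₁) / (S·σ·√T) = 0.002042

price = 73.472674
Γ = 0.002042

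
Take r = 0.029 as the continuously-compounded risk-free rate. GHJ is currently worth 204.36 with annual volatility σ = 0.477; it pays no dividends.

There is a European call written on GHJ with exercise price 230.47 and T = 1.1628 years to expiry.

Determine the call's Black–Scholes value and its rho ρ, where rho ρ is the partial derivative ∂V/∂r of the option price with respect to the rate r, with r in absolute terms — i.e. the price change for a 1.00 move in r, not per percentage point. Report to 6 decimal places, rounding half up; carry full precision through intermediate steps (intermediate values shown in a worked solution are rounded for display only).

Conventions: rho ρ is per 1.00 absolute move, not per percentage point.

σ√T = 0.477·√1.1628 = 0.514364
d₁ = (ln(S/K) + (r+σ²/2)T) / (σ√T) = (ln(204.36/230.47) + (0.029+0.477²/2)·1.1628) / 0.514364 = (-0.120238 + 0.166007) / 0.514364 = 0.088982
d₂ = d₁ − σ√T = 0.088982 − 0.514364 = -0.425383
e^{−rT} = 0.966841
N(d₁) = 0.535452,  N(d₂) = 0.335279
Call price V = S·N(d₁) − K·e^{−rT}·N(d₂) = 109.424922 − 74.709466 = 34.715456
ρ = K·T·e^{−rT}·N(d₂) = 86.872167

price = 34.715456
ρ = 86.872167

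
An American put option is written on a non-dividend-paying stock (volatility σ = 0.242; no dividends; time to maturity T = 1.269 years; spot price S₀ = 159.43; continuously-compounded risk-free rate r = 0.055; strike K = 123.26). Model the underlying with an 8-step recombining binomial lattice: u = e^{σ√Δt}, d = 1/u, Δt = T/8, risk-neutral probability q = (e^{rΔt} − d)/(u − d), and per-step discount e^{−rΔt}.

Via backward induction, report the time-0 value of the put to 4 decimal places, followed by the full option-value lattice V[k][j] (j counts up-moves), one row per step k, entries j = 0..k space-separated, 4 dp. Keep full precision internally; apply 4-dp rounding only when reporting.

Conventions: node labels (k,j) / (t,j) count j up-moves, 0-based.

price = 2.2329
tree:
2.2329
3.8252 0.8083
6.4068 1.5189 0.1694
10.4387 2.8121 0.3569 0.0000
16.4362 5.1070 0.7522 0.0000 0.0000
24.7962 9.0360 1.5850 0.0000 0.0000 0.0000
33.8434 15.4042 3.3402 0.0000 0.0000 0.0000 0.0000
42.0594 24.7962 7.0390 0.0000 0.0000 0.0000 0.0000 0.0000
49.5204 33.8434 14.8335 0.0000 0.0000 0.0000 0.0000 0.0000 0.0000

Δt=0.15862  u=1.10118  d=0.90812  q=0.52131  discount=0.99131
step 8 (expiry): payoffs max(K−S,0) = 49.5204 33.8434 14.8335 0.0000 0.0000 0.0000 0.0000 0.0000 0.0000
k=7: (k=7,j=0): S=81.2006, K−S=42.0594, hold=40.9887 ⇒ V=42.0594 exercise | (k=7,j=1): S=98.4638, K−S=24.7962, hold=23.7255 ⇒ V=24.7962 exercise | (k=7,j=2): S=119.3972, K−S=3.8628, hold=7.0390 ⇒ V=7.0390 continue | (k=7,j=3): S=144.7809, K−S=0.0000, hold=0.0000 ⇒ V=0.0000 continue | (k=7,j=4): S=175.5613, K−S=0.0000, hold=0.0000 ⇒ V=0.0000 continue | (k=7,j=5): S=212.8855, K−S=0.0000, hold=0.0000 ⇒ V=0.0000 continue | (k=7,j=6): S=258.1448, K−S=0.0000, hold=0.0000 ⇒ V=0.0000 continue | (k=7,j=7): S=313.0263, K−S=0.0000, hold=0.0000 ⇒ V=0.0000 continue
k=6: (k=6,j=0): S=89.4166, K−S=33.8434, hold=32.7727 ⇒ V=33.8434 exercise | (k=6,j=1): S=108.4265, K−S=14.8335, hold=15.4042 ⇒ V=15.4042 continue | (k=6,j=2): S=131.4779, K−S=0.0000, hold=3.3402 ⇒ V=3.3402 continue | (k=6,j=3): S=159.4300, K−S=0.0000, hold=0.0000 ⇒ V=0.0000 continue | (k=6,j=4): S=193.3247, K−S=0.0000, hold=0.0000 ⇒ V=0.0000 continue | (k=6,j=5): S=234.4254, K−S=0.0000, hold=0.0000 ⇒ V=0.0000 continue | (k=6,j=6): S=284.2642, K−S=0.0000, hold=0.0000 ⇒ V=0.0000 continue
k=5: (k=5,j=0): S=98.4638, K−S=24.7962, hold=24.0204 ⇒ V=24.7962 exercise | (k=5,j=1): S=119.3972, K−S=3.8628, hold=9.0360 ⇒ V=9.0360 continue | (k=5,j=2): S=144.7809, K−S=0.0000, hold=1.5850 ⇒ V=1.5850 continue | (k=5,j=3): S=175.5613, K−S=0.0000, hold=0.0000 ⇒ V=0.0000 continue | (k=5,j=4): S=212.8855, K−S=0.0000, hold=0.0000 ⇒ V=0.0000 continue | (k=5,j=5): S=258.1448, K−S=0.0000, hold=0.0000 ⇒ V=0.0000 continue
k=4: (k=4,j=0): S=108.4265, K−S=14.8335, hold=16.4362 ⇒ V=16.4362 continue | (k=4,j=1): S=131.4779, K−S=0.0000, hold=5.1070 ⇒ V=5.1070 continue | (k=4,j=2): S=159.4300, K−S=0.0000, hold=0.7522 ⇒ V=0.7522 continue | (k=4,j=3): S=193.3247, K−S=0.0000, hold=0.0000 ⇒ V=0.0000 continue | (k=4,j=4): S=234.4254, K−S=0.0000, hold=0.0000 ⇒ V=0.0000 continue
k=3: (k=3,j=0): S=119.3972, K−S=3.8628, hold=10.4387 ⇒ V=10.4387 continue | (k=3,j=1): S=144.7809, K−S=0.0000, hold=2.8121 ⇒ V=2.8121 continue | (k=3,j=2): S=175.5613, K−S=0.0000, hold=0.3569 ⇒ V=0.3569 continue | (k=3,j=3): S=212.8855, K−S=0.0000, hold=0.0000 ⇒ V=0.0000 continue
k=2: (k=2,j=0): S=131.4779, K−S=0.0000, hold=6.4068 ⇒ V=6.4068 continue | (k=2,j=1): S=159.4300, K−S=0.0000, hold=1.5189 ⇒ V=1.5189 continue | (k=2,j=2): S=193.3247, K−S=0.0000, hold=0.1694 ⇒ V=0.1694 continue
k=1: (k=1,j=0): S=144.7809, K−S=0.0000, hold=3.8252 ⇒ V=3.8252 continue | (k=1,j=1): S=175.5613, K−S=0.0000, hold=0.8083 ⇒ V=0.8083 continue
k=0: (k=0,j=0): S=159.4300, K−S=0.0000, hold=2.2329 ⇒ V=2.2329 continue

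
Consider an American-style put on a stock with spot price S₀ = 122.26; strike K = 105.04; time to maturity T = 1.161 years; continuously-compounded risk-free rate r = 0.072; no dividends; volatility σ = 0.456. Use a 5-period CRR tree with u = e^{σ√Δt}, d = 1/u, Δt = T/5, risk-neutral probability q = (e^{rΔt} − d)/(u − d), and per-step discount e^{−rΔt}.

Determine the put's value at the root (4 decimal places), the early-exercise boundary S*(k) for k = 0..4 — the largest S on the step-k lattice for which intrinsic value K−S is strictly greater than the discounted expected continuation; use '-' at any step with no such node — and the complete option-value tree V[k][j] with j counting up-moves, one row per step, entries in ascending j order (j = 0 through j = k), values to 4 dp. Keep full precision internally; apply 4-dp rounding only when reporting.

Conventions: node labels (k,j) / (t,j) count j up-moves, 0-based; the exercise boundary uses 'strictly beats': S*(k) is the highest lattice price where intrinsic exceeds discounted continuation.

Δt=0.23220, u=1.24574, d=0.80273, q=0.48334, disc=e^(-rΔt)=0.98342
k=5 terminal: V=max(K-S,0) → 64.2889 41.7992 6.8979 0.0000 0.0000 0.0000
k=4: j=0 S=50.7655 intr=54.2745 cont=52.5330 V=54.2745[EX]; j=1 S=78.7819 intr=26.2581 cont=24.5166 V=26.2581[EX]; j=2 S=122.2600 intr=0.0000 cont=3.5048 V=3.5048[hold]; j=3 S=189.7328 intr=0.0000 cont=0.0000 V=0.0000[hold]; j=4 S=294.4424 intr=0.0000 cont=0.0000 V=0.0000[hold]  S*(4)=78.7819
k=3: j=0 S=63.2408 intr=41.7992 cont=40.0577 V=41.7992[EX]; j=1 S=98.1421 intr=6.8979 cont=15.0074 V=15.0074[hold]; j=2 S=152.3047 intr=0.0000 cont=1.7807 V=1.7807[hold]; j=3 S=236.3586 intr=0.0000 cont=0.0000 V=0.0000[hold]  S*(3)=63.2408
k=2: j=0 S=78.7819 intr=26.2581 cont=28.3713 V=28.3713[hold]; j=1 S=122.2600 intr=0.0000 cont=8.4716 V=8.4716[hold]; j=2 S=189.7328 intr=0.0000 cont=0.9048 V=0.9048[hold]  S*(2)=-
k=1: j=0 S=98.1421 intr=6.8979 cont=18.4420 V=18.4420[hold]; j=1 S=152.3047 intr=0.0000 cont=4.7344 V=4.7344[hold]  S*(1)=-
k=0: j=0 S=122.2600 intr=0.0000 cont=11.6207 V=11.6207[hold]  S*(0)=-

price = 11.6207
boundary = - - - 63.2408 78.7819
tree:
11.6207
18.4420 4.7344
28.3713 8.4716 0.9048
41.7992 15.0074 1.7807 0.0000
54.2745 26.2581 3.5048 0.0000 0.0000
64.2889 41.7992 6.8979 0.0000 0.0000 0.0000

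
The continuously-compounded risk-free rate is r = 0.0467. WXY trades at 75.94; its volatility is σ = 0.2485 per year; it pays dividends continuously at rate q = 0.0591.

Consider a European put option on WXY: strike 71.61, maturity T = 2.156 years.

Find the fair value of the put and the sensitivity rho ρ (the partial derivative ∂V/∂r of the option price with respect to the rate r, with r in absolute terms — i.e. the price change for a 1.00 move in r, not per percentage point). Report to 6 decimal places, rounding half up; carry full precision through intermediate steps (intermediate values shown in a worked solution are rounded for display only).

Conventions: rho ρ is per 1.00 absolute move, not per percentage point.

σ√T = 0.2485·√2.156 = 0.364881
d₁ = (ln(S/K) + (r−q+σ²/2)T) / (σ√T) = (ln(75.94/71.61) + (0.0467−0.0591+0.2485²/2)·2.156) / 0.364881 = (0.058709 + 0.039835) / 0.364881 = 0.270070
d₂ = d₁ − σ√T = 0.270070 − 0.364881 = -0.094810
e^{−rT} = 0.904218
e^{−qT} = 0.880364
N(−d₁) = 0.393553,  N(−d₂) = 0.537767
Put price V = K·e^{−rT}·N(−d₂) − S·e^{−qT}·N(−d₁) = 34.820985 − 26.310940 = 8.510045
ρ = −K·T·e^{−rT}·N(−d₂) = -75.074043

price = 8.510045
ρ = -75.074043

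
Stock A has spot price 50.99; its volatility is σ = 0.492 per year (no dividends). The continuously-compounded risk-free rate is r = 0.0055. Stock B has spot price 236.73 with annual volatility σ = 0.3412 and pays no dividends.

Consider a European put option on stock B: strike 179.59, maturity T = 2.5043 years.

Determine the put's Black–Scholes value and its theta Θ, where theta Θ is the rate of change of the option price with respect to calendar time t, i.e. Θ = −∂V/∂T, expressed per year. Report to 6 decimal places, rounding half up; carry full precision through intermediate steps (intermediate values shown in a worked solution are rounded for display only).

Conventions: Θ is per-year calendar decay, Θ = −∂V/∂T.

σ√T = 0.3412·√2.5043 = 0.539948
d₁ = (ln(S/K) + (r+σ²/2)T) / (σ√T) = (ln(236.73/179.59) + (0.0055+0.3412²/2)·2.5043) / 0.539948 = (0.276244 + 0.159546) / 0.539948 = 0.807095
d₂ = d₁ − σ√T = 0.807095 − 0.539948 = 0.267147
e^{−rT} = 0.986321
N(−d₁) = 0.209806,  N(−d₂) = 0.394678
Put price V = K·e^{−rT}·N(−d₂) − S·N(−d₁) = 69.910665 − 49.667354 = 20.243311
φ(d₁) = (1/√(2π))·e^{−d₁²/2} = 0.288045
Θ = −S·φ(d₁)·σ/(2√T) + r·K·e^{−rT}·N(−d₂) = −7.351044 + 0.384509 = -6.966536

price = 20.243311
Θ = -6.966536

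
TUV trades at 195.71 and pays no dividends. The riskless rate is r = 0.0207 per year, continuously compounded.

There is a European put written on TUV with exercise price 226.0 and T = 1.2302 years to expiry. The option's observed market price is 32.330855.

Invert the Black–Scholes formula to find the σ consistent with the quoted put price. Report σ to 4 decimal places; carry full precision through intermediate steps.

sigma = 0.1887

At σ = 0.1887 the Black–Scholes value reproduces the quote:
σ√T = 0.1887·√1.2302 = 0.209295
d₁ = (ln(S/K) + (r+σ²/2)T) / (σ√T) = (ln(195.71/226.0) + (0.0207+0.1887²/2)·1.2302) / 0.209295 = (-0.143901 + 0.047367) / 0.209295 = -0.461231
d₂ = d₁ − σ√T = -0.461231 − 0.209295 = -0.670527
e^{−rT} = 0.974856
N(−d₁) = 0.677684,  N(−d₂) = 0.748739
V = K·e^{−rT}·N(−d₂) − S·N(−d₁) = 164.960322 − 132.629467 = 32.330855 (matching the quote); vega is positive throughout, so no other σ reproduces this price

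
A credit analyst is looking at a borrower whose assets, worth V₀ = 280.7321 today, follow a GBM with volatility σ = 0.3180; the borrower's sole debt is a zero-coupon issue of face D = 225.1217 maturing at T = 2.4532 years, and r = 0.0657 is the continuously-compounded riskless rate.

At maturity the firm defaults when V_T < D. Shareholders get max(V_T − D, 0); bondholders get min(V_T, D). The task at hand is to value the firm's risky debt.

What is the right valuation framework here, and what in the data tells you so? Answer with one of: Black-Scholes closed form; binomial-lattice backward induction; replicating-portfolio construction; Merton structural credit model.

Key observation: the data describe a firm's assets (V₀ = 280.7321, GBM) and a single zero-coupon debt of face 225.1217, so credit quantities follow from equity-as-call in the structural model.

framework: Merton structural credit model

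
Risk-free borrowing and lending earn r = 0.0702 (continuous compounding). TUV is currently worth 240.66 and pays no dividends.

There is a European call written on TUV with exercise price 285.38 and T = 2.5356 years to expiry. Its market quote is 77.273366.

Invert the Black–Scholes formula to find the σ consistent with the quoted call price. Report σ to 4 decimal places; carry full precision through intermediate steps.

sigma = 0.5155

At σ = 0.5155 the Black–Scholes value reproduces the quote:
σ√T = 0.5155·√2.5356 = 0.820860
d₁ = (ln(S/K) + (r+σ²/2)T) / (σ√T) = (ln(240.66/285.38) + (0.0702+0.5155²/2)·2.5356) / 0.820860 = (-0.170436 + 0.514905) / 0.820860 = 0.419643
d₂ = d₁ − σ√T = 0.419643 − 0.820860 = -0.401217
e^{−rT} = 0.836943
N(d₁) = 0.662627,  N(d₂) = 0.344130
V = S·N(d₁) − K·e^{−rT}·N(d₂) = 159.467783 − 82.194417 = 77.273366 (matching the quote); vega is positive throughout, so no other σ reproduces this price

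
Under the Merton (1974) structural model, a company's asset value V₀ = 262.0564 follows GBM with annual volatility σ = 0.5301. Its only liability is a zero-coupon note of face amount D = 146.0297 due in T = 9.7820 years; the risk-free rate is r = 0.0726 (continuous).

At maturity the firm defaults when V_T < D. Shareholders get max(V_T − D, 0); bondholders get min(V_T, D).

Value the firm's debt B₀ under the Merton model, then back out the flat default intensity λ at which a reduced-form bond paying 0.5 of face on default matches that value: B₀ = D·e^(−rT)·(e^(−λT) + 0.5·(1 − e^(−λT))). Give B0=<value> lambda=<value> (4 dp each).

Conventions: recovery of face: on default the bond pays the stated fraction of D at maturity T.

Equity is a call on the firm's assets struck at D = 146.0297:
d₁ = [ln(V₀/D) + (r + σ²/2)T] / (σ√T)
   = [ln(262.0564/146.0297) + (0.0726 + 0.5·0.5301²)·9.7820] / (0.5301·√9.7820)
   = [0.584750 + 2.084574] / 1.657951 = 1.610014
d₂ = d₁ − σ√T = 1.610014 − 1.657951 = -0.047937
N(d₁) = 0.946303,  N(d₂) = 0.480883,  e^(−rT) = 0.491559
E₀ = V₀·N(d₁) − D·e^(−rT)·N(d₂)
   = 262.0564·0.946303 − 146.0297·0.491559·0.480883 = 213.465780
B₀ = V₀ − E₀ = 262.0564 − 213.465780 = 48.590620
e^(−λT) = (B₀·e^(rT)/D − 0.5)/(1 − 0.5) = (48.5906·2.034344/146.0297 − 0.5)/0.5 = 0.35383384
λ = −ln(0.35383384)/9.7820 = 0.106208

B0=48.5906 lambda=0.1062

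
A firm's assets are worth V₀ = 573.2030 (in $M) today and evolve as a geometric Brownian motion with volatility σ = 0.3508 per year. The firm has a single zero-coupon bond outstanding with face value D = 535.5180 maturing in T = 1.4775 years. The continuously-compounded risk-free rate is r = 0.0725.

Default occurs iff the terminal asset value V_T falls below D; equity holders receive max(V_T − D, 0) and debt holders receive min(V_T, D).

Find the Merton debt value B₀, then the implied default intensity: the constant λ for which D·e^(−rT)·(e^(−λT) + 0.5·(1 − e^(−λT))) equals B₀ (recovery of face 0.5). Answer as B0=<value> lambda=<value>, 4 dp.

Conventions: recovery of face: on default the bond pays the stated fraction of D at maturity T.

B0=430.8923 lambda=0.1585

Apply the equity-as-call identities (strike 535.5180, horizon 1.4775 years):
d₁ = [ln(V₀/D) + (r + σ²/2)T] / (σ√T)
   = [ln(573.2030/535.5180) + (0.0725 + 0.5·0.3508²)·1.4775] / (0.3508·√1.4775)
   = [0.068005 + 0.198030] / 0.426406 = 0.623901
d₂ = d₁ − σ√T = 0.623901 − 0.426406 = 0.197495
N(d₁) = 0.733654,  N(d₂) = 0.578280,  e^(−rT) = 0.898419
E₀ = V₀·N(d₁) − D·e^(−rT)·N(d₂)
   = 573.2030·0.733654 − 535.5180·0.898419·0.578280 = 142.310747
B₀ = V₀ − E₀ = 573.2030 − 142.310747 = 430.892253
e^(−λT) = (B₀·e^(rT)/D − 0.5)/(1 − 0.5) = (430.8923·1.113066/535.5180 − 0.5)/0.5 = 0.79120684
λ = −ln(0.79120684)/1.4775 = 0.158508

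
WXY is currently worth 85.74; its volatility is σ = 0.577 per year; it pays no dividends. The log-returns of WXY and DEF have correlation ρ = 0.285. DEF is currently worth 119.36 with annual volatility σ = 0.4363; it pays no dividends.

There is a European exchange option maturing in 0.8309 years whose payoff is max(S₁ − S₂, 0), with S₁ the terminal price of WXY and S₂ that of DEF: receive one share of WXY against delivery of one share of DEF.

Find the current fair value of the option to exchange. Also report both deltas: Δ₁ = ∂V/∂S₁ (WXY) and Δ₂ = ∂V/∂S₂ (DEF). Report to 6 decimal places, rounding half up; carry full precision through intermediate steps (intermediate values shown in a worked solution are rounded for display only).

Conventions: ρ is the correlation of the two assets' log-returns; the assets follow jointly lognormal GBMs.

exchange price = 9.555964
Δ1 = 0.379028
Δ2 = -0.192208

σ_eff = √(σ₁² + σ₂² − 2ρσ₁σ₂) = √(0.577² + 0.4363² − 2·0.285·0.577·0.4363) = 0.616273
d₁ = (ln(S₁/S₂) + (q₂ − q₁ + σ_eff²/2)T) / (σ_eff√T) = (ln(85.74/119.36) + (0.0 − 0.0 + 0.189896)·0.8309) / 0.561755 = -0.308035
d₂ = d₁ − σ_eff√T = -0.308035 − 0.561755 = -0.869790
N(d₁) = 0.379028,  N(d₂) = 0.192208
V = S₁·e^{−q₁T}·N(d₁) − S₂·e^{−q₂T}·N(d₂) = 32.497862 − 22.941898 = 9.555964
Key observation: no risk-free rate is needed — with the second asset as numeraire the exchange option is a call on the ratio S₁/S₂, and r cancels out of the value.
Δ₁ = e^{−q₁T}·N(d₁) = 0.379028;  Δ₂ = −e^{−q₂T}·N(d₂) = -0.192208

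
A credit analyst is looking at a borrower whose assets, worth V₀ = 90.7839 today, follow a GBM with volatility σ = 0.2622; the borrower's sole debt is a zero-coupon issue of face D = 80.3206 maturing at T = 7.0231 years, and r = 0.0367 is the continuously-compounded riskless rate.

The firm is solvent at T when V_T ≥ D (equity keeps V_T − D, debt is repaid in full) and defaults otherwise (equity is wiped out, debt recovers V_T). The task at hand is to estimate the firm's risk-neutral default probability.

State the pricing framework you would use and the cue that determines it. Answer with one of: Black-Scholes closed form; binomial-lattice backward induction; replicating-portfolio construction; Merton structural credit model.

Key observation: the asked-for credit quantity lives on the firm's capital structure — asset value, asset volatility, debt face 80.3206 — which is the structural model's domain.

framework: Merton structural credit model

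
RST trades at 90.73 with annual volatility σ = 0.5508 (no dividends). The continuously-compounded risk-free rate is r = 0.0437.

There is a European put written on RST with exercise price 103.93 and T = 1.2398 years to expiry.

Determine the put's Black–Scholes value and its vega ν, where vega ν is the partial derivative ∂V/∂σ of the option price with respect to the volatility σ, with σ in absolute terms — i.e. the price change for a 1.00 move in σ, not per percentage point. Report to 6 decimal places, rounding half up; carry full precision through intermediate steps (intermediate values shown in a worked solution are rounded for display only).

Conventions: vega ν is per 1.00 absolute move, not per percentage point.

price = 26.840259
ν = 39.700787

σ√T = 0.5508·√1.2398 = 0.613295
d₁ = (ln(S/K) + (r+σ²/2)T) / (σ√T) = (ln(90.73/103.93) + (0.0437+0.5508²/2)·1.2398) / 0.613295 = (-0.135830 + 0.242245) / 0.613295 = 0.173514
d₂ = d₁ − σ√T = 0.173514 − 0.613295 = -0.439781
e^{−rT} = 0.947262
N(−d₁) = 0.431124,  N(−d₂) = 0.669952
Put price V = K·e^{−rT}·N(−d₂) − S·N(−d₁) = 65.956111 − 39.115852 = 26.840259
φ(d₁) = (1/√(2π))·e^{−d₁²/2} = 0.392982
ν = S·φ(d₁)·√T = 39.700787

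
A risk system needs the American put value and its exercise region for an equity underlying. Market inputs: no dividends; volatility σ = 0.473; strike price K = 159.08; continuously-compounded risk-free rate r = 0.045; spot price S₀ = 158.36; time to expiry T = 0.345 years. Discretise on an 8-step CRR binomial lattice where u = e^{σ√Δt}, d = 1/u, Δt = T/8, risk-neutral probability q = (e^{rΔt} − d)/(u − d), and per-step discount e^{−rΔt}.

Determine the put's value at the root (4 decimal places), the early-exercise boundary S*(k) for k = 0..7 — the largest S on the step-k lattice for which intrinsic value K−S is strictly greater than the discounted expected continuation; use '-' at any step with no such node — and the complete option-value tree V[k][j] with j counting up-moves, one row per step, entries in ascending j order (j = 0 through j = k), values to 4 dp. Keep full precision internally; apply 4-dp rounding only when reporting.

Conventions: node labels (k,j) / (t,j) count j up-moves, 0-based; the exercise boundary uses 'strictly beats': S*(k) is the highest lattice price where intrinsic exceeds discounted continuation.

Δt=0.04312  u=1.10321  d=0.90644  q=0.48534  discount=0.99806
step 8 (expiry): payoffs max(K−S,0) = 86.9071 71.2401 52.1721 28.9649 0.7200 0.0000 0.0000 0.0000 0.0000
step 7: (k=7,j=0): S=79.6220, K−S=79.4580, hold=79.1496 ⇒ V=79.4580 exercise | (k=7,j=1): S=96.9060, K−S=62.1740, hold=61.8656 ⇒ V=62.1740 exercise | (k=7,j=2): S=117.9421, K−S=41.1379, hold=40.8295 ⇒ V=41.1379 exercise | (k=7,j=3): S=143.5445, K−S=15.5355, hold=15.2271 ⇒ V=15.5355 exercise | (k=7,j=4): S=174.7046, K−S=0.0000, hold=0.3698 ⇒ V=0.3698 continue | (k=7,j=5): S=212.6289, K−S=0.0000, hold=0.0000 ⇒ V=0.0000 continue | (k=7,j=6): S=258.7856, K−S=0.0000, hold=0.0000 ⇒ V=0.0000 continue | (k=7,j=7): S=314.9619, K−S=0.0000, hold=0.0000 ⇒ V=0.0000 continue  boundary S*=143.5445
step 6: (k=6,j=0): S=87.8399, K−S=71.2401, hold=70.9317 ⇒ V=71.2401 exercise | (k=6,j=1): S=106.9079, K−S=52.1721, hold=51.8637 ⇒ V=52.1721 exercise | (k=6,j=2): S=130.1151, K−S=28.9649, hold=28.6565 ⇒ V=28.9649 exercise | (k=6,j=3): S=158.3600, K−S=0.7200, hold=8.1592 ⇒ V=8.1592 continue | (k=6,j=4): S=192.7362, K−S=0.0000, hold=0.1900 ⇒ V=0.1900 continue | (k=6,j=5): S=234.5747, K−S=0.0000, hold=0.0000 ⇒ V=0.0000 continue | (k=6,j=6): S=285.4954, K−S=0.0000, hold=0.0000 ⇒ V=0.0000 continue  boundary S*=130.1151
step 5: (k=5,j=0): S=96.9060, K−S=62.1740, hold=61.8656 ⇒ V=62.1740 exercise | (k=5,j=1): S=117.9421, K−S=41.1379, hold=40.8295 ⇒ V=41.1379 exercise | (k=5,j=2): S=143.5445, K−S=15.5355, hold=18.8306 ⇒ V=18.8306 continue | (k=5,j=3): S=174.7046, K−S=0.0000, hold=4.2831 ⇒ V=4.2831 continue | (k=5,j=4): S=212.6289, K−S=0.0000, hold=0.0976 ⇒ V=0.0976 continue | (k=5,j=5): S=258.7856, K−S=0.0000, hold=0.0000 ⇒ V=0.0000 continue  boundary S*=117.9421
step 4: (k=4,j=0): S=106.9079, K−S=52.1721, hold=51.8637 ⇒ V=52.1721 exercise | (k=4,j=1): S=130.1151, K−S=28.9649, hold=30.2526 ⇒ V=30.2526 continue | (k=4,j=2): S=158.3600, K−S=0.7200, hold=11.7474 ⇒ V=11.7474 continue | (k=4,j=3): S=192.7362, K−S=0.0000, hold=2.2474 ⇒ V=2.2474 continue | (k=4,j=4): S=234.5747, K−S=0.0000, hold=0.0501 ⇒ V=0.0501 continue  boundary S*=106.9079
step 3: (k=3,j=0): S=117.9421, K−S=41.1379, hold=41.4533 ⇒ V=41.4533 continue | (k=3,j=1): S=143.5445, K−S=15.5355, hold=21.2301 ⇒ V=21.2301 continue | (k=3,j=2): S=174.7046, K−S=0.0000, hold=7.1229 ⇒ V=7.1229 continue | (k=3,j=3): S=212.6289, K−S=0.0000, hold=1.1787 ⇒ V=1.1787 continue  boundary S*=-
step 2: (k=2,j=0): S=130.1151, K−S=28.9649, hold=31.5769 ⇒ V=31.5769 continue | (k=2,j=1): S=158.3600, K−S=0.7200, hold=14.3555 ⇒ V=14.3555 continue | (k=2,j=2): S=192.7362, K−S=0.0000, hold=4.2297 ⇒ V=4.2297 continue  boundary S*=-
step 1: (k=1,j=0): S=143.5445, K−S=15.5355, hold=23.1738 ⇒ V=23.1738 continue | (k=1,j=1): S=174.7046, K−S=0.0000, hold=9.4228 ⇒ V=9.4228 continue  boundary S*=-
step 0: (k=0,j=0): S=158.3600, K−S=0.7200, hold=16.4679 ⇒ V=16.4679 continue  boundary S*=-

price = 16.4679
boundary = - - - - 106.9079 117.9421 130.1151 143.5445
tree:
16.4679
23.1738 9.4228
31.5769 14.3555 4.2297
41.4533 21.2301 7.1229 1.1787
52.1721 30.2526 11.7474 2.2474 0.0501
62.1740 41.1379 18.8306 4.2831 0.0976 0.0000
71.2401 52.1721 28.9649 8.1592 0.1900 0.0000 0.0000
79.4580 62.1740 41.1379 15.5355 0.3698 0.0000 0.0000 0.0000
86.9071 71.2401 52.1721 28.9649 0.7200 0.0000 0.0000 0.0000 0.0000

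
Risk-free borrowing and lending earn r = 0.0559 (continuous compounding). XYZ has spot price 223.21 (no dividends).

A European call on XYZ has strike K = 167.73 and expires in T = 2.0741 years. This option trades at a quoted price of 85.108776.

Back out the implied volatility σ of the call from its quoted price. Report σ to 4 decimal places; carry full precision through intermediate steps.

sigma = 0.3547

At σ = 0.3547 the Black–Scholes value reproduces the quote:
σ√T = 0.3547·√2.0741 = 0.510830
d₁ = (ln(S/K) + (r+σ²/2)T) / (σ√T) = (ln(223.21/167.73) + (0.0559+0.3547²/2)·2.0741) / 0.510830 = (0.285757 + 0.246416) / 0.510830 = 1.041782
d₂ = d₁ − σ√T = 1.041782 − 0.510830 = 0.530953
e^{−rT} = 0.890527
N(d₁) = 0.851244,  N(d₂) = 0.702274
V = S·N(d₁) − K·e^{−rT}·N(d₂) = 190.006093 − 104.897317 = 85.108776 (equal to the quote); since ∂V/∂σ > 0 for all σ, the implied volatility is unique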